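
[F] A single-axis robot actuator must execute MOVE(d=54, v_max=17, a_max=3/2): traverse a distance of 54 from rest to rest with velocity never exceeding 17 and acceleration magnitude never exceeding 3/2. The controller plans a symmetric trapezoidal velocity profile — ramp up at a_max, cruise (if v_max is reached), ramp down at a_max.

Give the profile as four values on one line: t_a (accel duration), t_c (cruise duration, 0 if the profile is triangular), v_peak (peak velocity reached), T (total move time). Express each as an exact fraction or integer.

t_a=6 t_c=0 v_peak=9 T=12

v_max²/a_max = 17²/(3/2) = 578/3
54 < 578/3 → triangular
v_peak = √(54·3/2) = √81 = 9
t_a = 9/(3/2) = 6; t_c = 0
T = 2·6 = 12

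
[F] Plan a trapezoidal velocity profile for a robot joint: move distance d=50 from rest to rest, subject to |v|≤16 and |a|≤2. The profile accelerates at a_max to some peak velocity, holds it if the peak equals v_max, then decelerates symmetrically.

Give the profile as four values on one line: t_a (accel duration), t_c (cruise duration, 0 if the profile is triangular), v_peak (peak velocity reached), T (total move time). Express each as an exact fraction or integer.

vₘ²/aₘ = 16²/2 = 128
50 < 128 so t_c = 0
v_peak = √(50·2) = √100 = 10
t_a = 10/2 = 5; t_c = 0
T = 2·5 = 10

t_a=5 t_c=0 v_peak=10 T=10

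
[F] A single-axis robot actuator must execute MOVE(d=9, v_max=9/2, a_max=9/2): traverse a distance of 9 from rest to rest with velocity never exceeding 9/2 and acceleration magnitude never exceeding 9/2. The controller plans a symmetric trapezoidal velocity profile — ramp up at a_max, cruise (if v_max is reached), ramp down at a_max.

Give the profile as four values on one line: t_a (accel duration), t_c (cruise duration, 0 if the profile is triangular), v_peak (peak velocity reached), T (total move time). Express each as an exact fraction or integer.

t_a=1 t_c=1 v_peak=9/2 T=3

(v_max)²/a_max = (9/2)²/(9/2) = 9/2
9 ≥ 9/2 so v_max reached
t_a = (9/2)/(9/2) = 1; v_peak = 9/2
d_cruise = 9 − 9/2 = 9/2; t_c = (9/2)/(9/2) = 1
T = 2·1 + 1 = 3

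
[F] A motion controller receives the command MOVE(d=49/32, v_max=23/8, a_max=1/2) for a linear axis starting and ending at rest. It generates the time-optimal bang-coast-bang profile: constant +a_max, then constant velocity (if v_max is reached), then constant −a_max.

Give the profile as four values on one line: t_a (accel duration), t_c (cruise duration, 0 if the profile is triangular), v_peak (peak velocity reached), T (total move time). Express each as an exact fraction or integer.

t_a=7/4 t_c=0 v_peak=7/8 T=7/2

v_max²/a_max = (23/8)²/(1/2) = 529/32
49/32 < 529/32 → triangular
v_peak = √(49/32·1/2) = √(49/64) = 7/8
t_a = (7/8)/(1/2) = 7/4; t_c = 0
T = 2·7/4 = 7/2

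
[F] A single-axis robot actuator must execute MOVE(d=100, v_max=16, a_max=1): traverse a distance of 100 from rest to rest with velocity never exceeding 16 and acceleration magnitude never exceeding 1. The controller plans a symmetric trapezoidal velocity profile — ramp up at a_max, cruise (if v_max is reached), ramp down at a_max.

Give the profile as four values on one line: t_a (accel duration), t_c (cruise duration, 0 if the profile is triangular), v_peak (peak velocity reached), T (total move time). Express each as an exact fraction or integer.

t_a=10 t_c=0 v_peak=10 T=20

vₘ²/aₘ = 16²/1 = 256
100 < 256 ⇒ no cruise
v_peak = √(100·1) = √100 = 10
t_a = 10/1 = 10; t_c = 0
T = 2·10 = 20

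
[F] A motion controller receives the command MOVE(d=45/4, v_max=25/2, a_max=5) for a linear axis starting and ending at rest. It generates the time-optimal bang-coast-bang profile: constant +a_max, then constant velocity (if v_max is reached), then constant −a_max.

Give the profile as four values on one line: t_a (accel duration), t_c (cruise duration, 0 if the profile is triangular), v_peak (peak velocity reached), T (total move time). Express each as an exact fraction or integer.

v_max²/a_max = (25/2)²/5 = 125/4
45/4 < 125/4 → triangular
v_peak = √(45/4·5) = √(225/4) = 15/2
t_a = (15/2)/5 = 3/2; t_c = 0
T = 2·3/2 = 3

t_a=3/2 t_c=0 v_peak=15/2 T=3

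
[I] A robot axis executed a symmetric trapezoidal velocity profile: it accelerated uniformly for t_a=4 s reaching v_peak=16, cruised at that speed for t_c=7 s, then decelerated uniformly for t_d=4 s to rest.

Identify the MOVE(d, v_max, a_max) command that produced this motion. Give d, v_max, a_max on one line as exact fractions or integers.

a_max = 16/4 = 4
d_a = ½·16·4 = 32; d_c = 16·7 = 112
d = 2·32 + 112 = 176
t_c = 7 > 0 ⇒ limit active, v_max = 16

d=176 v_max=16 a_max=4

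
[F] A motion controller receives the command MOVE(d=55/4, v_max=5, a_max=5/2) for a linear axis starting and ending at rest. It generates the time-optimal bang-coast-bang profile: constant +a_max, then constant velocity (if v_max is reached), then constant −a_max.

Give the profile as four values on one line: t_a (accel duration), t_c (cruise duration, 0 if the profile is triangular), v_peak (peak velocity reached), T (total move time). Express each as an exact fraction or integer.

vₘ²/aₘ = 5²/(5/2) = 10
55/4 ≥ 10 → trapezoidal
t_a = 5/(5/2) = 2; v_peak = 5
d_cruise = 55/4 − 10 = 15/4; t_c = (15/4)/5 = 3/4
T = 2·2 + 3/4 = 19/4

t_a=2 t_c=3/4 v_peak=5 T=19/4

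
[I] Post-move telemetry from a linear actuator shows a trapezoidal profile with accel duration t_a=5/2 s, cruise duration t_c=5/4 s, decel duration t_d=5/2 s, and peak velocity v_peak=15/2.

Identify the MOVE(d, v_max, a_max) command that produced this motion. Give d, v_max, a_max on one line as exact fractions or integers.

d=225/8 v_max=15/2 a_max=3

a_max = (15/2)/(5/2) = 3
d_a = ½·15/2·5/2 = 75/8; d_c = 15/2·5/4 = 75/8
d = 2·75/8 + 75/8 = 225/8
t_c = 5/4 > 0 so v_max = 15/2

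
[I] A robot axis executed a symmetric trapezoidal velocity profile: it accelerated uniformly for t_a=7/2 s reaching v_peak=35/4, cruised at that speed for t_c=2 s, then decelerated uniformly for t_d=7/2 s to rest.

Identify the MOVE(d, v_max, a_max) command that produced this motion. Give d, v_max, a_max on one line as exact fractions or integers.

d=385/8 v_max=35/4 a_max=5/2

a_max = (35/4)/(7/2) = 5/2
d_a = ½·35/4·7/2 = 245/16; d_c = 35/4·2 = 35/2
d = 2·245/16 + 35/2 = 385/8
t_c = 2 > 0 ⇒ limit active, v_max = 35/4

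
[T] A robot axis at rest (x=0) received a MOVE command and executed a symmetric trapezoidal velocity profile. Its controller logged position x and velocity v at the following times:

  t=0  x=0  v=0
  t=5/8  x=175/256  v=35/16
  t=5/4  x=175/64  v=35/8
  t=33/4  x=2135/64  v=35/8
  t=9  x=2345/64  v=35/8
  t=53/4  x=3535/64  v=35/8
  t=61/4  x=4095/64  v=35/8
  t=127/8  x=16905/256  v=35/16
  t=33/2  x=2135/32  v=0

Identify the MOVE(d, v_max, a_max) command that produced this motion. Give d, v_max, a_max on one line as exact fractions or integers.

final state: t=33/2, x=2135/32, v=0 → d = 2135/32
a_max = (35/16−0)/(5/8−0) = 7/2
max v = 35/8 over t∈[5/4,61/4] → v_max = 35/8
check: 35/8·(5/4+14) = 2135/32 ✓

d=2135/32 v_max=35/8 a_max=7/2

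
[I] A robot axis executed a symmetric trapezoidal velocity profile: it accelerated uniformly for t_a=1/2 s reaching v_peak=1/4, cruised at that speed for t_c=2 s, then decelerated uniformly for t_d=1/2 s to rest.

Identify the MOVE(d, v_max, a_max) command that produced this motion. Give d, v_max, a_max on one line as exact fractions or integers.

a_max = (1/4)/(1/2) = 1/2
d_a = ½·1/4·1/2 = 1/16; d_c = 1/4·2 = 1/2
d = 2·1/16 + 1/2 = 5/8
t_c = 2 > 0 so v_max = 1/4

d=5/8 v_max=1/4 a_max=1/2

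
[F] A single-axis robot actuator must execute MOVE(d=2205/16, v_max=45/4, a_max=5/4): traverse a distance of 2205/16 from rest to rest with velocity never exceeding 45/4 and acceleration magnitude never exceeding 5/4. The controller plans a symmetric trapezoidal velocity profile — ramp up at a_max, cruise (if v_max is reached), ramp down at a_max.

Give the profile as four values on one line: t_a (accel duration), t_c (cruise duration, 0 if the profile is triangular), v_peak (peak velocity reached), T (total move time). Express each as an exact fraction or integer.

t_a=9 t_c=13/4 v_peak=45/4 T=85/4

v_max²/a_max = (45/4)²/(5/4) = 405/4
2205/16 ≥ 405/4 ⇒ cruise phase
t_a = (45/4)/(5/4) = 9; v_peak = 45/4
d_cruise = 2205/16 − 405/4 = 585/16; t_c = (585/16)/(45/4) = 13/4
T = 2·9 + 13/4 = 85/4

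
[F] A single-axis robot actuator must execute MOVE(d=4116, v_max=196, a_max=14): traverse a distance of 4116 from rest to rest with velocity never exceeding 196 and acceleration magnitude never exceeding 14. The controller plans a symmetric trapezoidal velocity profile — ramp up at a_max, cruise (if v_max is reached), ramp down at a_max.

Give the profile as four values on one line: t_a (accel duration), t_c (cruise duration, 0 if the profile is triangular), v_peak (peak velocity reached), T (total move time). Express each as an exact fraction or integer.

t_a=14 t_c=7 v_peak=196 T=35

v_max²/a_max = 196²/14 = 2744
4116 ≥ 2744 → trapezoidal
t_a = 196/14 = 14; v_peak = 196
d_cruise = 4116 − 2744 = 1372; t_c = 1372/196 = 7
T = 2·14 + 7 = 35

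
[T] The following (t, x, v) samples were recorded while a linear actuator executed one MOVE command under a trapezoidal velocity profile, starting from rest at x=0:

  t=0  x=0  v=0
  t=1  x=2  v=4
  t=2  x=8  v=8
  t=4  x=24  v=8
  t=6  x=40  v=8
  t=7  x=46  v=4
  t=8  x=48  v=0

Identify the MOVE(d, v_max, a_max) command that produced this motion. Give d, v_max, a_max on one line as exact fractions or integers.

final state: t=8, x=48, v=0 → d = 48
a_max = (4−0)/(1−0) = 4
max v = 8 over t∈[2,6] → v_max = 8
check: 8·(2+4) = 48 ✓

d=48 v_max=8 a_max=4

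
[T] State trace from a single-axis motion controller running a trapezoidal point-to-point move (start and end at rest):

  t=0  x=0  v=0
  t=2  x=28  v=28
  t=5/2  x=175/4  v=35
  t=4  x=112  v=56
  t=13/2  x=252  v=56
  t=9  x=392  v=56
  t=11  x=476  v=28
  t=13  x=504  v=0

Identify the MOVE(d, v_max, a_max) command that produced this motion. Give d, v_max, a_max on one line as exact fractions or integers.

final state: t=13, x=504, v=0 → d = 504
a_max = (28−0)/(2−0) = 14
max v = 56 over t∈[4,9] → v_max = 56
check: 56·(4+5) = 504 ✓

d=504 v_max=56 a_max=14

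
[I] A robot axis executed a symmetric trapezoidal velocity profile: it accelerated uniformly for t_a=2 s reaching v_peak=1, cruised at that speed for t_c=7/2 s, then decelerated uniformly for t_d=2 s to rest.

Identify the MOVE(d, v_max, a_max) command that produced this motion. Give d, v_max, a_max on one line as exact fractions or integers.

a_max = 1/2
d_a = ½·1·2 = 1; d_c = 1·7/2 = 7/2
d = 2·1 + 7/2 = 11/2
t_c = 7/2 > 0 → v_max = v_peak = 1

d=11/2 v_max=1 a_max=1/2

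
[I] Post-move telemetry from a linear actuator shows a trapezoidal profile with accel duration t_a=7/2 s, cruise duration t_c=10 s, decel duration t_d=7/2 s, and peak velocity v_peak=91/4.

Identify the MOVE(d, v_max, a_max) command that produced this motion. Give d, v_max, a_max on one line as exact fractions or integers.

a_max = (91/4)/(7/2) = 13/2
d_a = ½·91/4·7/2 = 637/16; d_c = 91/4·10 = 455/2
d = 2·637/16 + 455/2 = 2457/8
t_c = 10 > 0 → v_max = v_peak = 91/4

d=2457/8 v_max=91/4 a_max=13/2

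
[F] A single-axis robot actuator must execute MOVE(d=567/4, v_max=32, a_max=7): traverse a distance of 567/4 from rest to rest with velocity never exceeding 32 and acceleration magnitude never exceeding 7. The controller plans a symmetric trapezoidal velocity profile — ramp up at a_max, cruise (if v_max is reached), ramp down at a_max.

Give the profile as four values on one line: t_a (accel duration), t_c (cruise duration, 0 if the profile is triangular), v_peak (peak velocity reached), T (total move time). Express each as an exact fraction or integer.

vₘ²/aₘ = 32²/7 = 1024/7
567/4 < 1024/7 so t_c = 0
v_peak = √(567/4·7) = √(3969/4) = 63/2
t_a = (63/2)/7 = 9/2; t_c = 0
T = 2·9/2 = 9

t_a=9/2 t_c=0 v_peak=63/2 T=9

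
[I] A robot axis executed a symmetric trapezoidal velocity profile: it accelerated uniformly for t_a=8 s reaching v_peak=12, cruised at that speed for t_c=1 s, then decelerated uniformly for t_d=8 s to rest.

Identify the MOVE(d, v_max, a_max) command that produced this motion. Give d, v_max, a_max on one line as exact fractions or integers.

d=108 v_max=12 a_max=3/2

a_max = 12/8 = 3/2
d_a = ½·12·8 = 48; d_c = 12·1 = 12
d = 2·48 + 12 = 108
t_c = 1 > 0 ⇒ limit active, v_max = 12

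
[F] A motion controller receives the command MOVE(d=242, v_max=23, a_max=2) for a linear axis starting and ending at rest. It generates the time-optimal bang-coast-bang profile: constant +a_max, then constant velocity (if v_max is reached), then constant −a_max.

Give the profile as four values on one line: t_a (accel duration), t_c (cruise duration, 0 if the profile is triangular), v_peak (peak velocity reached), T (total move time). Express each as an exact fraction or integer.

t_a=11 t_c=0 v_peak=22 T=22

(v_max)²/a_max = 23²/2 = 529/2
242 < 529/2 → triangular
v_peak = √(242·2) = √484 = 22
t_a = 22/2 = 11; t_c = 0
T = 2·11 = 22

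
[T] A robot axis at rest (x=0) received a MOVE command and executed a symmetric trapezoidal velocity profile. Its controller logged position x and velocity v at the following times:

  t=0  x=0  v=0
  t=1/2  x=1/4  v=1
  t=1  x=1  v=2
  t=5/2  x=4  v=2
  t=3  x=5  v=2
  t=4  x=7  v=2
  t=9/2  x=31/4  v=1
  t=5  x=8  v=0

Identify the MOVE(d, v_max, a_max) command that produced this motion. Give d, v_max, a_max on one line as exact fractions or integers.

d=8 v_max=2 a_max=2

final state: t=5, x=8, v=0 → d = 8
a_max = (1−0)/(1/2−0) = 2
max v = 2 over t∈[1,4] → v_max = 2
check: 2·(1+3) = 8 ✓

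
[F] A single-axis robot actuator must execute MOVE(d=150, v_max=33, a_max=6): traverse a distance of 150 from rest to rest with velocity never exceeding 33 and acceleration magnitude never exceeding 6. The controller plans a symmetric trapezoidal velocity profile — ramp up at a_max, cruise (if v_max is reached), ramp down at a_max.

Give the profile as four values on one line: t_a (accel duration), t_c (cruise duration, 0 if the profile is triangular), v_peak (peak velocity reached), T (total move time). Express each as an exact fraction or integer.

t_a=5 t_c=0 v_peak=30 T=10

(v_max)²/a_max = 33²/6 = 363/2
150 < 363/2 ⇒ no cruise
v_peak = √(150·6) = √900 = 30
t_a = 30/6 = 5; t_c = 0
T = 2·5 = 10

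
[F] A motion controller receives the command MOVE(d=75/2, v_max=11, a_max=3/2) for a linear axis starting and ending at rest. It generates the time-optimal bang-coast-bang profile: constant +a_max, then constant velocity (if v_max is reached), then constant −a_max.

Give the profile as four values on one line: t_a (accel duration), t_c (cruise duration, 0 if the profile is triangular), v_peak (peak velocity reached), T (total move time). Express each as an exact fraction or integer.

t_a=5 t_c=0 v_peak=15/2 T=10

v_max²/a_max = 11²/(3/2) = 242/3
75/2 < 242/3 so t_c = 0
v_peak = √(75/2·3/2) = √(225/4) = 15/2
t_a = (15/2)/(3/2) = 5; t_c = 0
T = 2·5 = 10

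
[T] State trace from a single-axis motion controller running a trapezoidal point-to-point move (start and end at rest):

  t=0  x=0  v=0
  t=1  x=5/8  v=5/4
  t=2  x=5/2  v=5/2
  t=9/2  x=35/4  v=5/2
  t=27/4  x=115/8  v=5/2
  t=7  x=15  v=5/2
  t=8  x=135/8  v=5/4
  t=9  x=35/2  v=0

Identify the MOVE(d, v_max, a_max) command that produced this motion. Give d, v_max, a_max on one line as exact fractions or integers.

final state: t=9, x=35/2, v=0 → d = 35/2
a_max = (5/4−0)/(1−0) = 5/4
max v = 5/2 over t∈[2,7] → v_max = 5/2
check: 5/2·(2+5) = 35/2 ✓

d=35/2 v_max=5/2 a_max=5/4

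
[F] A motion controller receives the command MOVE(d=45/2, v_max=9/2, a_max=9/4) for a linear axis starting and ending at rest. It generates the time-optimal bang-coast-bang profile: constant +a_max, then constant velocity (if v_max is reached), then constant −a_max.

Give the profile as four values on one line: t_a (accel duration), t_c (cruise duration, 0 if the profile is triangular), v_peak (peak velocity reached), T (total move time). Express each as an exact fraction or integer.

(v_max)²/a_max = (9/2)²/(9/4) = 9
45/2 ≥ 9 ⇒ cruise phase
t_a = (9/2)/(9/4) = 2; v_peak = 9/2
d_cruise = 45/2 − 9 = 27/2; t_c = (27/2)/(9/2) = 3
T = 2·2 + 3 = 7

t_a=2 t_c=3 v_peak=9/2 T=7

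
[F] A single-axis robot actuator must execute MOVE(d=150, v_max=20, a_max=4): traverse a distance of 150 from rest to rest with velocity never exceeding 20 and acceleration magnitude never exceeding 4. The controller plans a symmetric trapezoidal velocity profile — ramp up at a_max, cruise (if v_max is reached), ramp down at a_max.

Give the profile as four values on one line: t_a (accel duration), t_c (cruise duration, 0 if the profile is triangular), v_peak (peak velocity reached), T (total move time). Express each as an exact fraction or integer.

(v_max)²/a_max = 20²/4 = 100
150 ≥ 100 → trapezoidal
t_a = 20/4 = 5; v_peak = 20
d_cruise = 150 − 100 = 50; t_c = 50/20 = 5/2
T = 2·5 + 5/2 = 25/2

t_a=5 t_c=5/2 v_peak=20 T=25/2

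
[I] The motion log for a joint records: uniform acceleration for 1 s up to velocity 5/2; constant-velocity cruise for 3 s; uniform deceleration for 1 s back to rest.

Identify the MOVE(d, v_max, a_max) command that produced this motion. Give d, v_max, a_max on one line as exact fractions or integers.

d=10 v_max=5/2 a_max=5/2

a_max = (5/2)/1 = 5/2
d_a = ½·5/2·1 = 5/4; d_c = 5/2·3 = 15/2
d = 2·5/4 + 15/2 = 10
t_c = 3 > 0 → v_max = v_peak = 5/2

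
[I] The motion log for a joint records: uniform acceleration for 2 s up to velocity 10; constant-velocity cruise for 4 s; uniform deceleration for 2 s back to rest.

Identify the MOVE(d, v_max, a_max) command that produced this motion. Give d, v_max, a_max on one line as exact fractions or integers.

d=60 v_max=10 a_max=5

a_max = 10/2 = 5
d_a = ½·10·2 = 10; d_c = 10·4 = 40
d = 2·10 + 40 = 60
t_c = 4 > 0 so v_max = 10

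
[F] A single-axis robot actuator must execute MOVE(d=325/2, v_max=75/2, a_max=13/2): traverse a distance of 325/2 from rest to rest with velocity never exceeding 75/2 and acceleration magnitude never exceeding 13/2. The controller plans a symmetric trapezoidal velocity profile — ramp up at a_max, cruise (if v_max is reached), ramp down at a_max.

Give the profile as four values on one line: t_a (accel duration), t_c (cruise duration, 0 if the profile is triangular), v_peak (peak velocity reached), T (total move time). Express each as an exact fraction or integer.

t_a=5 t_c=0 v_peak=65/2 T=10

(v_max)²/a_max = (75/2)²/(13/2) = 5625/26
325/2 < 5625/26 ⇒ no cruise
v_peak = √(325/2·13/2) = √(4225/4) = 65/2
t_a = (65/2)/(13/2) = 5; t_c = 0
T = 2·5 = 10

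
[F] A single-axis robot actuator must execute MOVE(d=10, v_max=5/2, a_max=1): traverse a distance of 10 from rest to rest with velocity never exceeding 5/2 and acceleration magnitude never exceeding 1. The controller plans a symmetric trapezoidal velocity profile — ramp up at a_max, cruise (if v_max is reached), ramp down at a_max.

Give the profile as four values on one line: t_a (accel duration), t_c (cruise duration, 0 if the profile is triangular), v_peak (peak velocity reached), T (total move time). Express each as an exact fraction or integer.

t_a=5/2 t_c=3/2 v_peak=5/2 T=13/2

v_max²/a_max = (5/2)²/1 = 25/4
10 ≥ 25/4 ⇒ cruise phase
t_a = (5/2)/1 = 5/2; v_peak = 5/2
d_cruise = 10 − 25/4 = 15/4; t_c = (15/4)/(5/2) = 3/2
T = 2·5/2 + 3/2 = 13/2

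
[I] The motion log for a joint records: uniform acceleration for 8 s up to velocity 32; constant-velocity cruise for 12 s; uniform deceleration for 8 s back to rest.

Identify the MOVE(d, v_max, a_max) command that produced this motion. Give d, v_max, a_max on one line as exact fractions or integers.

d=640 v_max=32 a_max=4

a_max = 32/8 = 4
d_a = ½·32·8 = 128; d_c = 32·12 = 384
d = 2·128 + 384 = 640
t_c = 12 > 0 so v_max = 32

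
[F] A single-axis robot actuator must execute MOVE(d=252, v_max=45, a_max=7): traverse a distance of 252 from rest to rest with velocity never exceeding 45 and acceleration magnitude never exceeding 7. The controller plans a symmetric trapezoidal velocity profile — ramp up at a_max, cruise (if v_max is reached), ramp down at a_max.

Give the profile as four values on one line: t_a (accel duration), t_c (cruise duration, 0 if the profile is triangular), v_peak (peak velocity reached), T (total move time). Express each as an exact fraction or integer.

t_a=6 t_c=0 v_peak=42 T=12

vₘ²/aₘ = 45²/7 = 2025/7
252 < 2025/7 so t_c = 0
v_peak = √(252·7) = √1764 = 42
t_a = 42/7 = 6; t_c = 0
T = 2·6 = 12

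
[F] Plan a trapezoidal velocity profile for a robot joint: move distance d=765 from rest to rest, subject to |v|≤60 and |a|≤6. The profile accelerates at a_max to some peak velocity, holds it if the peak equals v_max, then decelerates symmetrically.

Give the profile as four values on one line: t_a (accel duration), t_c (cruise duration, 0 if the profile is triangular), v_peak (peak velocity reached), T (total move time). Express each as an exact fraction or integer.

t_a=10 t_c=11/4 v_peak=60 T=91/4

v_max²/a_max = 60²/6 = 600
765 ≥ 600 so v_max reached
t_a = 60/6 = 10; v_peak = 60
d_cruise = 765 − 600 = 165; t_c = 165/60 = 11/4
T = 2·10 + 11/4 = 91/4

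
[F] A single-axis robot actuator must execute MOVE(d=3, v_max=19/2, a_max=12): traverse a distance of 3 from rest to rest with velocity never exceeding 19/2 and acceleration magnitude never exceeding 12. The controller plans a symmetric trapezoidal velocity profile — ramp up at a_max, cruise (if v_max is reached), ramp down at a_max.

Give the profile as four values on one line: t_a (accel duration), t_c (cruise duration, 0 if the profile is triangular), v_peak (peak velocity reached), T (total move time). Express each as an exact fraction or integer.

vₘ²/aₘ = (19/2)²/12 = 361/48
3 < 361/48 ⇒ no cruise
v_peak = √(3·12) = √36 = 6
t_a = 6/12 = 1/2; t_c = 0
T = 2·1/2 = 1

t_a=1/2 t_c=0 v_peak=6 T=1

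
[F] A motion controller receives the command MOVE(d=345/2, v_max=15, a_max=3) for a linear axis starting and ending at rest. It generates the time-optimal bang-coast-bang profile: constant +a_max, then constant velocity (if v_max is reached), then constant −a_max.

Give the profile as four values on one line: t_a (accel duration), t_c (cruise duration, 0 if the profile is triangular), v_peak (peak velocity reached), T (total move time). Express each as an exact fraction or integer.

t_a=5 t_c=13/2 v_peak=15 T=33/2

(v_max)²/a_max = 15²/3 = 75
345/2 ≥ 75 → trapezoidal
t_a = 15/3 = 5; v_peak = 15
d_cruise = 345/2 − 75 = 195/2; t_c = (195/2)/15 = 13/2
T = 2·5 + 13/2 = 33/2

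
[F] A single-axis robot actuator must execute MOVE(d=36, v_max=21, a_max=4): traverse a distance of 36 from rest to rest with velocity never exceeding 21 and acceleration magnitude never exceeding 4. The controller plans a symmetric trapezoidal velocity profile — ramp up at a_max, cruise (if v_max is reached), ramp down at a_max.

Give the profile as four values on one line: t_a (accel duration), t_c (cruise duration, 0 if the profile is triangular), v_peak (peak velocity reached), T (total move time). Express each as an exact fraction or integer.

v_max²/a_max = 21²/4 = 441/4
36 < 441/4 so t_c = 0
v_peak = √(36·4) = √144 = 12
t_a = 12/4 = 3; t_c = 0
T = 2·3 = 6

t_a=3 t_c=0 v_peak=12 T=6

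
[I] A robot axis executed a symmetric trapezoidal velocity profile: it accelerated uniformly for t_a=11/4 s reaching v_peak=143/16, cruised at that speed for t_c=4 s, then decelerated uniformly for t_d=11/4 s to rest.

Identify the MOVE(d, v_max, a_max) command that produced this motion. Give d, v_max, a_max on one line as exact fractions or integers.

d=3861/64 v_max=143/16 a_max=13/4

a_max = (143/16)/(11/4) = 13/4
d_a = ½·143/16·11/4 = 1573/128; d_c = 143/16·4 = 143/4
d = 2·1573/128 + 143/4 = 3861/64
t_c = 4 > 0 ⇒ limit active, v_max = 143/16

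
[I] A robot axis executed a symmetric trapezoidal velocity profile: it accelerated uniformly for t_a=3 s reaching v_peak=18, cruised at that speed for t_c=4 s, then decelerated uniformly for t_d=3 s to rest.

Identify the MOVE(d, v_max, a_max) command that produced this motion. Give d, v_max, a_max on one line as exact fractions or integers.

a_max = 18/3 = 6
d_a = ½·18·3 = 27; d_c = 18·4 = 72
d = 2·27 + 72 = 126
t_c = 4 > 0 → v_max = v_peak = 18

d=126 v_max=18 a_max=6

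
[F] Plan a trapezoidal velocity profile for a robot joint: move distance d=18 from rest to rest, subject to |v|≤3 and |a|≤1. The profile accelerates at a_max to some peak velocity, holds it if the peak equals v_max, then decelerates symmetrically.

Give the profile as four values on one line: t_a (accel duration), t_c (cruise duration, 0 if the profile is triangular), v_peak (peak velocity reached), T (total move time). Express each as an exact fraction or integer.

t_a=3 t_c=3 v_peak=3 T=9

v_max²/a_max = 3²/1 = 9
18 ≥ 9 so v_max reached
t_a = 3/1 = 3; v_peak = 3
d_cruise = 18 − 9 = 9; t_c = 9/3 = 3
T = 2·3 + 3 = 9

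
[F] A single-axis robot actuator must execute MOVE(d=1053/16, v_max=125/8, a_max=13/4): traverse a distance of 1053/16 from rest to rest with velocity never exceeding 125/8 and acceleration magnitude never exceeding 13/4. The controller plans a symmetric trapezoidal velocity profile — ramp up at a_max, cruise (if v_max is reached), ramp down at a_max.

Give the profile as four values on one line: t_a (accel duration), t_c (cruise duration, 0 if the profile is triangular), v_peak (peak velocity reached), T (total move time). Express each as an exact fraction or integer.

v_max²/a_max = (125/8)²/(13/4) = 15625/208
1053/16 < 15625/208 → triangular
v_peak = √(1053/16·13/4) = √(13689/64) = 117/8
t_a = (117/8)/(13/4) = 9/2; t_c = 0
T = 2·9/2 = 9

t_a=9/2 t_c=0 v_peak=117/8 T=9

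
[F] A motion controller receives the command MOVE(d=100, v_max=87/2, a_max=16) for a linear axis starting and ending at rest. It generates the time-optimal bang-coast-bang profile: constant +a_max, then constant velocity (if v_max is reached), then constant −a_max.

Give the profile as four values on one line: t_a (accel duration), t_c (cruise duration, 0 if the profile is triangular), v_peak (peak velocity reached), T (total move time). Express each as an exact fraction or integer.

t_a=5/2 t_c=0 v_peak=40 T=5

v_max²/a_max = (87/2)²/16 = 7569/64
100 < 7569/64 → triangular
v_peak = √(100·16) = √1600 = 40
t_a = 40/16 = 5/2; t_c = 0
T = 2·5/2 = 5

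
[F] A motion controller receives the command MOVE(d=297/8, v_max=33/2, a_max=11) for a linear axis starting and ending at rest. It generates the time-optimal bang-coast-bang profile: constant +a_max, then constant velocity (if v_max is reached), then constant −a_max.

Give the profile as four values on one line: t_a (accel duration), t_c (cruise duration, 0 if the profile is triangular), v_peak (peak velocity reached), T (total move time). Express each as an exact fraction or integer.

vₘ²/aₘ = (33/2)²/11 = 99/4
297/8 ≥ 99/4 → trapezoidal
t_a = (33/2)/11 = 3/2; v_peak = 33/2
d_cruise = 297/8 − 99/4 = 99/8; t_c = (99/8)/(33/2) = 3/4
T = 2·3/2 + 3/4 = 15/4

t_a=3/2 t_c=3/4 v_peak=33/2 T=15/4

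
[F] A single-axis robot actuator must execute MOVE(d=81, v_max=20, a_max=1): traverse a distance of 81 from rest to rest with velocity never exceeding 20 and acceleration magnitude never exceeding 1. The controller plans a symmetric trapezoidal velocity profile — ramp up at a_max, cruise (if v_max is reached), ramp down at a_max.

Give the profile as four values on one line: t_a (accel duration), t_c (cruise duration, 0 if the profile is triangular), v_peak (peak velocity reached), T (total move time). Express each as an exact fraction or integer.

t_a=9 t_c=0 v_peak=9 T=18

(v_max)²/a_max = 20²/1 = 400
81 < 400 ⇒ no cruise
v_peak = √(81·1) = √81 = 9
t_a = 9/1 = 9; t_c = 0
T = 2·9 = 18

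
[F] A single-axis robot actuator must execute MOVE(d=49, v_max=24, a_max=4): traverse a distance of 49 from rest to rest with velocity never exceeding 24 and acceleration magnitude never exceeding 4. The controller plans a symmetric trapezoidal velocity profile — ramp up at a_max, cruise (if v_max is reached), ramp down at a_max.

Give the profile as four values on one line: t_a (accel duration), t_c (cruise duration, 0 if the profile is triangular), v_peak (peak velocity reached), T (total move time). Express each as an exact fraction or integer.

t_a=7/2 t_c=0 v_peak=14 T=7

(v_max)²/a_max = 24²/4 = 144
49 < 144 so t_c = 0
v_peak = √(49·4) = √196 = 14
t_a = 14/4 = 7/2; t_c = 0
T = 2·7/2 = 7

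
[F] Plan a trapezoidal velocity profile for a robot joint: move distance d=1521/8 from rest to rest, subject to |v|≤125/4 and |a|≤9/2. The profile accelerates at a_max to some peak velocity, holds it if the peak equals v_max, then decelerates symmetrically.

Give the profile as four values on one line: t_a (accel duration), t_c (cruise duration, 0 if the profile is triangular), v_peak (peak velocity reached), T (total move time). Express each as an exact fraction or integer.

t_a=13/2 t_c=0 v_peak=117/4 T=13

v_max²/a_max = (125/4)²/(9/2) = 15625/72
1521/8 < 15625/72 ⇒ no cruise
v_peak = √(1521/8·9/2) = √(13689/16) = 117/4
t_a = (117/4)/(9/2) = 13/2; t_c = 0
T = 2·13/2 = 13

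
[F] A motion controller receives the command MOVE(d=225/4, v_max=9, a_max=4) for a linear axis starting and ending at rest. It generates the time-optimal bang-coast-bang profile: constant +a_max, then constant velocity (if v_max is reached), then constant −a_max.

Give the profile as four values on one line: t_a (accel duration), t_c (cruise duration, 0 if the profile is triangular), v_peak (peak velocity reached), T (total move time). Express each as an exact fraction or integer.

t_a=9/4 t_c=4 v_peak=9 T=17/2

vₘ²/aₘ = 9²/4 = 81/4
225/4 ≥ 81/4 so v_max reached
t_a = 9/4; v_peak = 9
d_cruise = 225/4 − 81/4 = 36; t_c = 36/9 = 4
T = 2·9/4 + 4 = 17/2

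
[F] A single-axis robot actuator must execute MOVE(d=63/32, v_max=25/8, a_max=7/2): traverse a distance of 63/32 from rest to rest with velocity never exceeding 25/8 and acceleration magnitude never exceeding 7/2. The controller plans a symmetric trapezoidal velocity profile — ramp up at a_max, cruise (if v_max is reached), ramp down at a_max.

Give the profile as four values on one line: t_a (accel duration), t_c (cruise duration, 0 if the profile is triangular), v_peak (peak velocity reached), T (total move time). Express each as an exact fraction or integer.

t_a=3/4 t_c=0 v_peak=21/8 T=3/2

vₘ²/aₘ = (25/8)²/(7/2) = 625/224
63/32 < 625/224 → triangular
v_peak = √(63/32·7/2) = √(441/64) = 21/8
t_a = (21/8)/(7/2) = 3/4; t_c = 0
T = 2·3/4 = 3/2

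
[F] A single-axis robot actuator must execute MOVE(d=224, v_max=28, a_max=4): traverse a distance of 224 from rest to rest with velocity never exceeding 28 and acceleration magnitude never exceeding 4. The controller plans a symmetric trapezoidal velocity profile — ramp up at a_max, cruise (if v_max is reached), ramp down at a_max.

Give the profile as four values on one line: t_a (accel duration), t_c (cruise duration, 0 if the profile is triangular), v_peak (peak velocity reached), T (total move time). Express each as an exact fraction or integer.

vₘ²/aₘ = 28²/4 = 196
224 ≥ 196 ⇒ cruise phase
t_a = 28/4 = 7; v_peak = 28
d_cruise = 224 − 196 = 28; t_c = 28/28 = 1
T = 2·7 + 1 = 15

t_a=7 t_c=1 v_peak=28 T=15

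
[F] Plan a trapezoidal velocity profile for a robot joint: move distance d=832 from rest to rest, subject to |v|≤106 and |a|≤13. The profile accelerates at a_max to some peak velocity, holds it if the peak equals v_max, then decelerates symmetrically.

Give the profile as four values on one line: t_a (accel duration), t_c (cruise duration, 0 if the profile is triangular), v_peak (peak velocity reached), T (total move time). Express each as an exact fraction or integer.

(v_max)²/a_max = 106²/13 = 11236/13
832 < 11236/13 ⇒ no cruise
v_peak = √(832·13) = √10816 = 104
t_a = 104/13 = 8; t_c = 0
T = 2·8 = 16

t_a=8 t_c=0 v_peak=104 T=16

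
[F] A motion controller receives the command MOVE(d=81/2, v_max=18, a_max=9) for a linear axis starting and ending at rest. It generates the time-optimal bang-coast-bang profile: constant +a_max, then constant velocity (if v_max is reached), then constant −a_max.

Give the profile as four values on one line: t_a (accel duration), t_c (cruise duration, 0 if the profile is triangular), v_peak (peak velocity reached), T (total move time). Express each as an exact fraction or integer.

v_max²/a_max = 18²/9 = 36
81/2 ≥ 36 so v_max reached
t_a = 18/9 = 2; v_peak = 18
d_cruise = 81/2 − 36 = 9/2; t_c = (9/2)/18 = 1/4
T = 2·2 + 1/4 = 17/4

t_a=2 t_c=1/4 v_peak=18 T=17/4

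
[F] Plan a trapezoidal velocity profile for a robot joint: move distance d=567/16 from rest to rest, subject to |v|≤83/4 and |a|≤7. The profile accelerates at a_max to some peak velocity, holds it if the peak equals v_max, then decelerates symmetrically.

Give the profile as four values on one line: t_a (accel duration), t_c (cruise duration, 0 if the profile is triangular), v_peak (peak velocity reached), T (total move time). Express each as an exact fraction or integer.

t_a=9/4 t_c=0 v_peak=63/4 T=9/2

vₘ²/aₘ = (83/4)²/7 = 6889/112
567/16 < 6889/112 → triangular
v_peak = √(567/16·7) = √(3969/16) = 63/4
t_a = (63/4)/7 = 9/4; t_c = 0
T = 2·9/4 = 9/2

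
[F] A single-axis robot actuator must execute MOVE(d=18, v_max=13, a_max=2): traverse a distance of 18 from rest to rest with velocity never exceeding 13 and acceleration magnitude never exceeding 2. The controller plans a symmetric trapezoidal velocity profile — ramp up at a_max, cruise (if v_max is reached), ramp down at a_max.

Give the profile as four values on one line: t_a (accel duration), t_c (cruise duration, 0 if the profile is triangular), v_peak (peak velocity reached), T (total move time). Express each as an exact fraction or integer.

t_a=3 t_c=0 v_peak=6 T=6

v_max²/a_max = 13²/2 = 169/2
18 < 169/2 → triangular
v_peak = √(18·2) = √36 = 6
t_a = 6/2 = 3; t_c = 0
T = 2·3 = 6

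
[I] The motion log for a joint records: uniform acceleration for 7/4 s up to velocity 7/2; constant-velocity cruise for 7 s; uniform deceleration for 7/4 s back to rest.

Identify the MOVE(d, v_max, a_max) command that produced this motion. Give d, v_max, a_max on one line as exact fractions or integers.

a_max = (7/2)/(7/4) = 2
d_a = ½·7/2·7/4 = 49/16; d_c = 7/2·7 = 49/2
d = 2·49/16 + 49/2 = 245/8
t_c = 7 > 0 so v_max = 7/2

d=245/8 v_max=7/2 a_max=2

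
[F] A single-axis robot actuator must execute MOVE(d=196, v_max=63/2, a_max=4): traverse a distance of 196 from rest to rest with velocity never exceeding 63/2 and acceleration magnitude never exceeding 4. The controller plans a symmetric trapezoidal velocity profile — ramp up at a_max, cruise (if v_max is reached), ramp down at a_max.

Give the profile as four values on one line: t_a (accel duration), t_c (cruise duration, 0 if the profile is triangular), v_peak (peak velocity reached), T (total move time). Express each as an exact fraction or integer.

(v_max)²/a_max = (63/2)²/4 = 3969/16
196 < 3969/16 → triangular
v_peak = √(196·4) = √784 = 28
t_a = 28/4 = 7; t_c = 0
T = 2·7 = 14

t_a=7 t_c=0 v_peak=28 T=14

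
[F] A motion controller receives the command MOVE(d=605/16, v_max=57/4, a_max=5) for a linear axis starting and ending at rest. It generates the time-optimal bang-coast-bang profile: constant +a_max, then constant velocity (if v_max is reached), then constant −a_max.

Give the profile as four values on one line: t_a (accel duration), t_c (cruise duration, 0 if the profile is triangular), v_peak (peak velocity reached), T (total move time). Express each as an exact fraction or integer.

(v_max)²/a_max = (57/4)²/5 = 3249/80
605/16 < 3249/80 → triangular
v_peak = √(605/16·5) = √(3025/16) = 55/4
t_a = (55/4)/5 = 11/4; t_c = 0
T = 2·11/4 = 11/2

t_a=11/4 t_c=0 v_peak=55/4 T=11/2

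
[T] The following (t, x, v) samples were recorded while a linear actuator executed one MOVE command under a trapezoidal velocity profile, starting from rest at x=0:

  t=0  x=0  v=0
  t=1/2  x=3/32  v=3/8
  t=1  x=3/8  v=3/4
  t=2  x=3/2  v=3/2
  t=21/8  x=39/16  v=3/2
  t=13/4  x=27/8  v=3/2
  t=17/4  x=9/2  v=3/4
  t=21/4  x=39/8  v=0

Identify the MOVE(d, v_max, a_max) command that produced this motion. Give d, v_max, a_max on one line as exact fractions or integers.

final state: t=21/4, x=39/8, v=0 → d = 39/8
a_max = (3/8−0)/(1/2−0) = 3/4
max v = 3/2 over t∈[2,13/4] → v_max = 3/2
check: 3/2·(2+5/4) = 39/8 ✓

d=39/8 v_max=3/2 a_max=3/4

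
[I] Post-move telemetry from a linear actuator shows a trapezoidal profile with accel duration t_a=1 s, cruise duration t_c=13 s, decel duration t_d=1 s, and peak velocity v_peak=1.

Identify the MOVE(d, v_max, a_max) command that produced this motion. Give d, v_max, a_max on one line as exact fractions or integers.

d=14 v_max=1 a_max=1

a_max = 1/1 = 1
d_a = ½·1·1 = 1/2; d_c = 1·13 = 13
d = 2·1/2 + 13 = 14
t_c = 13 > 0 ⇒ limit active, v_max = 1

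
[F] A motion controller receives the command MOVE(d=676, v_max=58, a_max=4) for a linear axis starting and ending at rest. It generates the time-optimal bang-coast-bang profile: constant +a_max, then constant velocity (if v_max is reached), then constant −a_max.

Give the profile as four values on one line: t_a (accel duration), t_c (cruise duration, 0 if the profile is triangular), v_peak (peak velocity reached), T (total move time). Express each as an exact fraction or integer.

t_a=13 t_c=0 v_peak=52 T=26

v_max²/a_max = 58²/4 = 841
676 < 841 so t_c = 0
v_peak = √(676·4) = √2704 = 52
t_a = 52/4 = 13; t_c = 0
T = 2·13 = 26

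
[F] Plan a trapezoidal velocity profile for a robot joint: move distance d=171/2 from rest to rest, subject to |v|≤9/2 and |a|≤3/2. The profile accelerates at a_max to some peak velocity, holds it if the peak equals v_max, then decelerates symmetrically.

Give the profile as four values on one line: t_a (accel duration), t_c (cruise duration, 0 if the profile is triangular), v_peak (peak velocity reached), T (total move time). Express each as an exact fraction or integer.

(v_max)²/a_max = (9/2)²/(3/2) = 27/2
171/2 ≥ 27/2 so v_max reached
t_a = (9/2)/(3/2) = 3; v_peak = 9/2
d_cruise = 171/2 − 27/2 = 72; t_c = 72/(9/2) = 16
T = 2·3 + 16 = 22

t_a=3 t_c=16 v_peak=9/2 T=22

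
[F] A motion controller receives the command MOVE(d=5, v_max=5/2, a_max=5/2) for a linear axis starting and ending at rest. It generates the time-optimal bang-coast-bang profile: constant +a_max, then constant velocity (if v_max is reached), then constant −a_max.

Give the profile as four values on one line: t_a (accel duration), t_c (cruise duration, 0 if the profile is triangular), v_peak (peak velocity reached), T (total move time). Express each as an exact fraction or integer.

t_a=1 t_c=1 v_peak=5/2 T=3

(v_max)²/a_max = (5/2)²/(5/2) = 5/2
5 ≥ 5/2 → trapezoidal
t_a = (5/2)/(5/2) = 1; v_peak = 5/2
d_cruise = 5 − 5/2 = 5/2; t_c = (5/2)/(5/2) = 1
T = 2·1 + 1 = 3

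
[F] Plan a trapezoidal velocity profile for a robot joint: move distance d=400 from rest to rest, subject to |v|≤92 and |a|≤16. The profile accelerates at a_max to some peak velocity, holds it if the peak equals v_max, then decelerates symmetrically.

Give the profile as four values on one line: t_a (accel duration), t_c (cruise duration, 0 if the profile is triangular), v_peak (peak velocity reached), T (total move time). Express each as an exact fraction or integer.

v_max²/a_max = 92²/16 = 529
400 < 529 so t_c = 0
v_peak = √(400·16) = √6400 = 80
t_a = 80/16 = 5; t_c = 0
T = 2·5 = 10

t_a=5 t_c=0 v_peak=80 T=10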